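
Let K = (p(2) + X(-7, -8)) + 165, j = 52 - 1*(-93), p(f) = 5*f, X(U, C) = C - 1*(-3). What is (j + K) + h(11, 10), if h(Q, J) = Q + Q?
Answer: 337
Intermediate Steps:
X(U, C) = 3 + C (X(U, C) = C + 3 = 3 + C)
h(Q, J) = 2*Q
j = 145 (j = 52 + 93 = 145)
K = 170 (K = (5*2 + (3 - 8)) + 165 = (10 - 5) + 165 = 5 + 165 = 170)
(j + K) + h(11, 10) = (145 + 170) + 2*11 = 315 + 22 = 337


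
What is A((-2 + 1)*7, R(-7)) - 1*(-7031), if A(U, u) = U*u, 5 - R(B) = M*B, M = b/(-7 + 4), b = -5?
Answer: 20743/3 ≈ 6914.3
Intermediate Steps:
M = 5/3 (M = -5/(-7 + 4) = -5/(-3) = -5*(-1/3) = 5/3 ≈ 1.6667)
R(B) = 5 - 5*B/3
A((-2 + 1)*7, R(-7)) - 1*(-7031) = ((-2 + 1)*7)*(5 - 5/3*(-7)) - 1*(-7031) = (-1*7)*(5 + 35/3) + 7031 = -7*50/3 + 7031 = -350/3 + 7031 = 20743/3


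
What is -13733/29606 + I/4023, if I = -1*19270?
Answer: -625755479/119104938 ≈ -5.2538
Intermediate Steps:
I = -19270
-13733/29606 + I/4023 = -13733/29606 - 19270/4023 = -625755479/119104938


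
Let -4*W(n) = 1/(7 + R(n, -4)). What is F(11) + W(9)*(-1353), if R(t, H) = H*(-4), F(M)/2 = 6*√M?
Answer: 1353/92 + 12*√11 ≈ 54.506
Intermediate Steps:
F(M) = 12*√M (F(M) = 2*(6*√M) = 12*√M)
R(t, H) = -4*H
W(n) = -1/92 (W(n) = -1/(4*(7 - 4*(-4))) = -1/(4*(7 + 16)) = -¼/23 = -¼*1/23 = -1/92)
F(11) + W(9)*(-1353) = 12*√11 - 1/92*(-1353) = 12*√11 + 1353/92 = 1353/92 + 12*√11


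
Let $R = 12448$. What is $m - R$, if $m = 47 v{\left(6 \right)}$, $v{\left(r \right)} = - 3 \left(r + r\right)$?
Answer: $-14140$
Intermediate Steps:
$v{\left(r \right)} = - 6 r$ ($v{\left(r \right)} = - 3 \cdot 2 r = - 6 r$)
$m = -1692$ ($m = 47 \left(\left(-6\right) 6\right) = 47 \left(-36\right) = -1692$)
$m - R = -1692 - 12448 = -14140$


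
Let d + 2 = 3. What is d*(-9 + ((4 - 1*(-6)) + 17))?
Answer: 18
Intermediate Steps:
d = 1 (d = -2 + 3 = 1)
d*(-9 + ((4 - 1*(-6)) + 17)) = 1*(-9 + ((4 - 1*(-6)) + 17)) = 1*(-9 + ((4 + 6) + 17)) = 1*(-9 + (10 + 17)) = 1*(-9 + 27) = 1*18 = 18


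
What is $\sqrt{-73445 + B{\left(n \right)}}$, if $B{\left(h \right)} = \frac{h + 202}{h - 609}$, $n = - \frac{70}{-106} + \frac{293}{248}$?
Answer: $\frac{2 i \sqrt{1169399807561288711}}{7980487} \approx 271.01 i$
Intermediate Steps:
$n = \frac{24209}{13144}$ ($n = \left(-70\right) \left(- \frac{1}{106}\right) + 293 \cdot \frac{1}{248} = \frac{35}{53} + \frac{293}{248} = \frac{24209}{13144} \approx 1.8418$)
$B{\left(h \right)} = \frac{202 + h}{-609 + h}$
$\sqrt{-73445 + B{\left(n \right)}} = \sqrt{-73445 + \frac{202 + \frac{24209}{13144}}{-609 + \frac{24209}{13144}}} = \sqrt{-73445 + \frac{1}{- \frac{7980487}{13144}} \cdot \frac{2679297}{13144}} = \sqrt{-73445 - \frac{2679297}{7980487}} = \sqrt{- \frac{586129547012}{7980487}} = \frac{2 i \sqrt{1169399807561288711}}{7980487}$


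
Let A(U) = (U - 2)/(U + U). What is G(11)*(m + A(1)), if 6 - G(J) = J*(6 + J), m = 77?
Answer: -27693/2 ≈ -13847.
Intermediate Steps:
G(J) = 6 - J*(6 + J)
A(U) = (-2 + U)/(2*U) (A(U) = (-2 + U)/((2*U)) = (-2 + U)*(1/(2*U)) = (-2 + U)/(2*U))
G(11)*(m + A(1)) = (6 - 1*11² - 6*11)*(77 + (½)*(-2 + 1)/1) = (6 - 1*121 - 66)*(77 + (½)*1*(-1)) = (6 - 121 - 66)*(77 - ½) = -181*153/2 = -27693/2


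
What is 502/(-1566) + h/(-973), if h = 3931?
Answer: -3322196/761859 ≈ -4.3606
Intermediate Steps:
502/(-1566) + h/(-973) = 502/(-1566) + 3931/(-973) = 502*(-1/1566) + 3931*(-1/973) = -251/783 - 3931/973 = -3322196/761859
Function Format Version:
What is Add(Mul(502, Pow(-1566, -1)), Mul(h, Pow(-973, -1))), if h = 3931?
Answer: Rational(-3322196, 761859) ≈ -4.3606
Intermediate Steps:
Add(Mul(502, Pow(-1566, -1)), Mul(h, Pow(-973, -1))) = Add(Mul(502, Pow(-1566, -1)), Mul(3931, Pow(-973, -1))) = Add(Mul(502, Rational(-1, 1566)), Mul(3931, Rational(-1, 973))) = Add(Rational(-251, 783), Rational(-3931, 973)) = Rational(-3322196, 761859)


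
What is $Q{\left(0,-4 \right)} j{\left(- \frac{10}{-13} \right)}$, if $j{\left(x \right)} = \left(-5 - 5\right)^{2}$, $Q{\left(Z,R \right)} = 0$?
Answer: $0$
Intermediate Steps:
$j{\left(x \right)} = 100$ ($j{\left(x \right)} = \left(-10\right)^{2} = 100$)
$Q{\left(0,-4 \right)} j{\left(- \frac{10}{-13} \right)} = 0 \cdot 100 = 0$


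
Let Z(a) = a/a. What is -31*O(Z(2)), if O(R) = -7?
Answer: 217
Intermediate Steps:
Z(a) = 1
-31*O(Z(2)) = -31*(-7) = 217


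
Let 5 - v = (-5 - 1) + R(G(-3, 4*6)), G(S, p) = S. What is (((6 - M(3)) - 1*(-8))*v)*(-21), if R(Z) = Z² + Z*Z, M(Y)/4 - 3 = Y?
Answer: -1470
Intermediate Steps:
M(Y) = 12 + 4*Y
R(Z) = 2*Z² (R(Z) = Z² + Z² = 2*Z²)
v = -7 (v = 5 - ((-5 - 1) + 2*(-3)²) = 5 - (-6 + 2*9) = 5 - (-6 + 18) = 5 - 1*12 = 5 - 12 = -7)
(((6 - M(3)) - 1*(-8))*v)*(-21) = (((6 - (12 + 4*3)) - 1*(-8))*(-7))*(-21) = (((6 - (12 + 12)) + 8)*(-7))*(-21) = (((6 - 1*24) + 8)*(-7))*(-21) = (((6 - 24) + 8)*(-7))*(-21) = ((-18 + 8)*(-7))*(-21) = -10*(-7)*(-21) = 70*(-21) = -1470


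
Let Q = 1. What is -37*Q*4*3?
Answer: -444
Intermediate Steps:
-37*Q*4*3 = -37*1*4*3 = -148*3 = -37*12 = -444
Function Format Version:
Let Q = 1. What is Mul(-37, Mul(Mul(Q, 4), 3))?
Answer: -444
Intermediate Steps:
Mul(-37, Mul(Mul(Q, 4), 3)) = Mul(-37, Mul(Mul(1, 4), 3)) = Mul(-37, Mul(4, 3)) = Mul(-37, 12) = -444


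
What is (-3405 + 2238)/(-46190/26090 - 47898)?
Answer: 3044703/124970501 ≈ 0.024363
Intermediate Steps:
(-3405 + 2238)/(-46190/26090 - 47898) = -1167/(-46190*1/26090 - 47898) = -1167/(-4619/2609 - 47898) = -1167/(-124970501/2609) = -1167*(-2609/124970501) = 3044703/124970501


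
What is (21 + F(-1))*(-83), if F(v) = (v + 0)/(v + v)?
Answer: -3569/2 ≈ -1784.5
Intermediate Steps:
F(v) = 1/2 (F(v) = v/((2*v)) = v*(1/(2*v)) = 1/2)
(21 + F(-1))*(-83) = (21 + 1/2)*(-83) = (43/2)*(-83) = -3569/2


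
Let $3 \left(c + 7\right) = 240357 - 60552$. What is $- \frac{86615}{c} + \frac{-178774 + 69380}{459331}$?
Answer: $- \frac{46340718197}{27526788168} \approx -1.6835$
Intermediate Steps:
$c = 59928$ ($c = -7 + \frac{240357 - 60552}{3} = -7 + \frac{1}{3} \cdot 179805 = -7 + 59935 = 59928$)
$- \frac{86615}{c} + \frac{-178774 + 69380}{459331} = - \frac{86615}{59928} + \frac{-178774 + 69380}{459331} = \left(-86615\right) \frac{1}{59928} - \frac{109394}{459331} = - \frac{86615}{59928} - \frac{109394}{459331} = - \frac{46340718197}{27526788168}$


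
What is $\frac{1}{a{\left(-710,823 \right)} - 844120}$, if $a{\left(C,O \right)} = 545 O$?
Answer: $- \frac{1}{395585} \approx -2.5279 \cdot 10^{-6}$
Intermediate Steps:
$\frac{1}{a{\left(-710,823 \right)} - 844120} = \frac{1}{545 \cdot 823 - 844120} = \frac{1}{448535 - 844120} = \frac{1}{-395585} = - \frac{1}{395585}$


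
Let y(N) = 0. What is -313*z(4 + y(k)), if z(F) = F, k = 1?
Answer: -1252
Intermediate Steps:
-313*z(4 + y(k)) = -313*(4 + 0) = -313*4 = -1252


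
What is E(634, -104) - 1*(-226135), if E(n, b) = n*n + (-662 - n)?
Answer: 626795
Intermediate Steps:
E(n, b) = -662 + n² - n (E(n, b) = n² + (-662 - n) = -662 + n² - n)
E(634, -104) - 1*(-226135) = (-662 + 634² - 1*634) - 1*(-226135) = (-662 + 401956 - 634) + 226135 = 400660 + 226135 = 626795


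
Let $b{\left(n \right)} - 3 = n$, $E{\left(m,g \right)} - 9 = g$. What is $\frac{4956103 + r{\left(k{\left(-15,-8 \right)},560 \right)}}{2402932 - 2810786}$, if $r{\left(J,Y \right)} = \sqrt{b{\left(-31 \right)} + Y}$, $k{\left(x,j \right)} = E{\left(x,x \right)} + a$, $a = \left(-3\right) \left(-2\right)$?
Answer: $- \frac{4956103}{407854} - \frac{\sqrt{133}}{203927} \approx -12.152$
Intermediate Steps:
$E{\left(m,g \right)} = 9 + g$
$b{\left(n \right)} = 3 + n$
$a = 6$
$k{\left(x,j \right)} = 15 + x$ ($k{\left(x,j \right)} = \left(9 + x\right) + 6 = 15 + x$)
$r{\left(J,Y \right)} = \sqrt{-28 + Y}$ ($r{\left(J,Y \right)} = \sqrt{\left(3 - 31\right) + Y} = \sqrt{-28 + Y}$)
$\frac{4956103 + r{\left(k{\left(-15,-8 \right)},560 \right)}}{2402932 - 2810786} = \frac{4956103 + \sqrt{-28 + 560}}{2402932 - 2810786} = \frac{4956103 + \sqrt{532}}{-407854} = \left(4956103 + 2 \sqrt{133}\right) \left(- \frac{1}{407854}\right) = - \frac{4956103}{407854} - \frac{\sqrt{133}}{203927}$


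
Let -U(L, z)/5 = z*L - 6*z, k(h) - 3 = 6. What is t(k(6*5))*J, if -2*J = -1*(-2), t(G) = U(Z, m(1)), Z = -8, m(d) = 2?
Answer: -140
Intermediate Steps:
k(h) = 9 (k(h) = 3 + 6 = 9)
U(L, z) = 30*z - 5*L*z (U(L, z) = -5*(z*L - 6*z) = -5*(L*z - 6*z) = -5*(-6*z + L*z) = 30*z - 5*L*z)
t(G) = 140 (t(G) = 5*2*(6 - 1*(-8)) = 5*2*(6 + 8) = 5*2*14 = 140)
J = -1 (J = -(-1)*(-2)/2 = -½*2 = -1)
t(k(6*5))*J = 140*(-1) = -140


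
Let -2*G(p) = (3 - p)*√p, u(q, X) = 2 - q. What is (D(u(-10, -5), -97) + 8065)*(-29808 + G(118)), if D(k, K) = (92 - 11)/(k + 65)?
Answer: -18513331488/77 + 35712445*√118/77 ≈ -2.3539e+8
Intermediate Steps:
G(p) = -√p*(3 - p)/2 (G(p) = -(3 - p)*√p/2 = -√p*(3 - p)/2)
D(k, K) = 81/(65 + k)
(D(u(-10, -5), -97) + 8065)*(-29808 + G(118)) = (81/(65 + (2 - 1*(-10))) + 8065)*(-29808 + √118*(-3 + 118)/2) = (81/(65 + (2 + 10)) + 8065)*(-29808 + (½)*√118*115) = (81/(65 + 12) + 8065)*(-29808 + 115*√118/2) = (81/77 + 8065)*(-29808 + 115*√118/2) = 621086*(-29808 + 115*√118/2)/77 = -18513331488/77 + 35712445*√118/77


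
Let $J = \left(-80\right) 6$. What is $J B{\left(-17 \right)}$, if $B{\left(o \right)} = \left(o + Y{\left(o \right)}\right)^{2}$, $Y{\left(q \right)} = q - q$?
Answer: $-138720$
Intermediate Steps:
$Y{\left(q \right)} = 0$
$B{\left(o \right)} = o^{2}$ ($B{\left(o \right)} = \left(o + 0\right)^{2} = o^{2}$)
$J = -480$
$J B{\left(-17 \right)} = - 480 \left(-17\right)^{2} = \left(-480\right) 289 = -138720$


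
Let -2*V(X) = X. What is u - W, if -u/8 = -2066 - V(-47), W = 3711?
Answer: 13005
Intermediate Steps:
V(X) = -X/2
u = 16716 (u = -8*(-2066 - (-1)*(-47)/2) = -8*(-2066 - 1*47/2) = -8*(-2066 - 47/2) = -8*(-4179/2) = 16716)
u - W = 16716 - 1*3711 = 16716 - 3711 = 13005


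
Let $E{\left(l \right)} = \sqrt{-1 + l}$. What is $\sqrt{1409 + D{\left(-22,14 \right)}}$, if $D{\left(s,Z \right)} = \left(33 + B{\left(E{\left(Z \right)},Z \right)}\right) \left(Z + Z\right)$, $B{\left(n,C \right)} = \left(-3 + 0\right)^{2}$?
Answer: $\sqrt{2585} \approx 50.843$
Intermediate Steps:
$B{\left(n,C \right)} = 9$ ($B{\left(n,C \right)} = \left(-3\right)^{2} = 9$)
$D{\left(s,Z \right)} = 84 Z$ ($D{\left(s,Z \right)} = \left(33 + 9\right) \left(Z + Z\right) = 42 \cdot 2 Z = 84 Z$)
$\sqrt{1409 + D{\left(-22,14 \right)}} = \sqrt{1409 + 84 \cdot 14} = \sqrt{1409 + 1176} = \sqrt{2585}$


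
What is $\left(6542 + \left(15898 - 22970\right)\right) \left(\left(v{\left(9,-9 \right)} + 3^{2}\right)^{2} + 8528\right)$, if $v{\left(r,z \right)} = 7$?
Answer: $-4655520$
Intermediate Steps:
$\left(6542 + \left(15898 - 22970\right)\right) \left(\left(v{\left(9,-9 \right)} + 3^{2}\right)^{2} + 8528\right) = \left(6542 + \left(15898 - 22970\right)\right) \left(\left(7 + 3^{2}\right)^{2} + 8528\right) = \left(6542 + \left(15898 - 22970\right)\right) \left(\left(7 + 9\right)^{2} + 8528\right) = \left(6542 - 7072\right) \left(16^{2} + 8528\right) = - 530 \left(256 + 8528\right) = \left(-530\right) 8784 = -4655520$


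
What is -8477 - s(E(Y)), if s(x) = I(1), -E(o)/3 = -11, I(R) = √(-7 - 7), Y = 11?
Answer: -8477 - I*√14 ≈ -8477.0 - 3.7417*I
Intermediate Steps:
I(R) = I*√14 (I(R) = √(-14) = I*√14)
E(o) = 33 (E(o) = -3*(-11) = 33)
s(x) = I*√14
-8477 - s(E(Y)) = -8477 - I*√14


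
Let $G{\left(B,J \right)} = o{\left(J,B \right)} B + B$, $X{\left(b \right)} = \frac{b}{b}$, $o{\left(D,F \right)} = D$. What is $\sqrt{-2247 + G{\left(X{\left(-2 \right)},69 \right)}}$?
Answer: $i \sqrt{2177} \approx 46.658 i$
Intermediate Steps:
$X{\left(b \right)} = 1$
$G{\left(B,J \right)} = B + B J$ ($G{\left(B,J \right)} = J B + B = B J + B = B + B J$)
$\sqrt{-2247 + G{\left(X{\left(-2 \right)},69 \right)}} = \sqrt{-2247 + 1 \left(1 + 69\right)} = \sqrt{-2247 + 1 \cdot 70} = \sqrt{-2247 + 70} = \sqrt{-2177} = i \sqrt{2177}$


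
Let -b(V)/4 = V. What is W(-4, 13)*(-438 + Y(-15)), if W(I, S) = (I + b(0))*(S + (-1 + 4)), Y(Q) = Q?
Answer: 28992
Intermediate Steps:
b(V) = -4*V
W(I, S) = I*(3 + S) (W(I, S) = (I - 4*0)*(S + (-1 + 4)) = (I + 0)*(S + 3) = I*(3 + S))
W(-4, 13)*(-438 + Y(-15)) = (-4*(3 + 13))*(-438 - 15) = -4*16*(-453) = -64*(-453) = 28992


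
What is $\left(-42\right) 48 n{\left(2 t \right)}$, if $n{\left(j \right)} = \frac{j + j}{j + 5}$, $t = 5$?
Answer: $-2688$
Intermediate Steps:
$n{\left(j \right)} = \frac{2 j}{5 + j}$
$\left(-42\right) 48 n{\left(2 t \right)} = \left(-42\right) 48 \frac{2 \cdot 2 \cdot 5}{5 + 2 \cdot 5} = - 2016 \cdot 2 \cdot 10 \frac{1}{5 + 10} = - 2016 \cdot 2 \cdot 10 \cdot \frac{1}{15} = \left(-2016\right) \frac{4}{3} = -2688$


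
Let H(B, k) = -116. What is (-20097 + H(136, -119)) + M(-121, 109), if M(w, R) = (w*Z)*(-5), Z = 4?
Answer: -17793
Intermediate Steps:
M(w, R) = -20*w (M(w, R) = (w*4)*(-5) = (4*w)*(-5) = -20*w)
(-20097 + H(136, -119)) + M(-121, 109) = (-20097 - 116) - 20*(-121) = -20213 + 2420 = -17793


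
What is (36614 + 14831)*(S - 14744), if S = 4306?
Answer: -536982910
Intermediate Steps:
(36614 + 14831)*(S - 14744) = (36614 + 14831)*(4306 - 14744) = 51445*(-10438) = -536982910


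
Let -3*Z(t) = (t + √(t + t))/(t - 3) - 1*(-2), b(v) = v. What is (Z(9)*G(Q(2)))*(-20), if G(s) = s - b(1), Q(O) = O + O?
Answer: 70 + 10*√2 ≈ 84.142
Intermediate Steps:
Q(O) = 2*O
Z(t) = -⅔ - (t + √2*√t)/(3*(-3 + t)) (Z(t) = -((t + √(t + t))/(t - 3) - 1*(-2))/3 = -((t + √(2*t))/(-3 + t) + 2)/3 = -((t + √2*√t)/(-3 + t) + 2)/3 = -(2 + (t + √2*√t)/(-3 + t))/3 = -⅔ - (t + √2*√t)/(3*(-3 + t)))
G(s) = -1 + s (G(s) = s - 1*1 = s - 1 = -1 + s)
(Z(9)*G(Q(2)))*(-20) = (((2 - 1*9 - √2*√9/3)/(-3 + 9))*(-1 + 2*2))*(-20) = (((2 - 9 - ⅓*√2*3)/6)*(-1 + 4))*(-20) = (((2 - 9 - √2)/6)*3)*(-20) = (((-7 - √2)/6)*3)*(-20) = ((-7/6 - √2/6)*3)*(-20) = (-7/2 - √2/2)*(-20) = 70 + 10*√2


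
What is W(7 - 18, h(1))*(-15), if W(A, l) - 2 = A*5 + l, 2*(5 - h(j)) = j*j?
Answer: 1455/2 ≈ 727.50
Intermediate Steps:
h(j) = 5 - j²/2 (h(j) = 5 - j*j/2 = 5 - j²/2)
W(A, l) = 2 + l + 5*A (W(A, l) = 2 + (A*5 + l) = 2 + (5*A + l) = 2 + (l + 5*A) = 2 + l + 5*A)
W(7 - 18, h(1))*(-15) = (2 + (5 - ½*1²) + 5*(7 - 18))*(-15) = (2 + (5 - ½*1) + 5*(-11))*(-15) = (2 + (5 - ½) - 55)*(-15) = (2 + 9/2 - 55)*(-15) = -97/2*(-15) = 1455/2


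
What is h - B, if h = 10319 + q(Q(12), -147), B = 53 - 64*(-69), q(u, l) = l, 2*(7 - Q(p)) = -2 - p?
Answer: 5703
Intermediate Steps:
Q(p) = 8 + p/2 (Q(p) = 7 - (-2 - p)/2 = 7 + (1 + p/2) = 8 + p/2)
B = 4469 (B = 53 + 4416 = 4469)
h = 10172 (h = 10319 - 147 = 10172)
h - B = 10172 - 1*4469 = 10172 - 4469 = 5703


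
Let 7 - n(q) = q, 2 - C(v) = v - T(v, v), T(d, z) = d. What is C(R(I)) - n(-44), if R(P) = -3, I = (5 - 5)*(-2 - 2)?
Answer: -49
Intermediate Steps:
I = 0 (I = 0*(-4) = 0)
C(v) = 2 (C(v) = 2 - (v - v) = 2 - 1*0 = 2 + 0 = 2)
n(q) = 7 - q
C(R(I)) - n(-44) = 2 - (7 - 1*(-44)) = 2 - (7 + 44) = 2 - 1*51 = 2 - 51 = -49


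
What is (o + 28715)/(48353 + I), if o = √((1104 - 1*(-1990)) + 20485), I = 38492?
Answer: 5743/17369 + √23579/86845 ≈ 0.33241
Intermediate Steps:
o = √23579 (o = √((1104 + 1990) + 20485) = √(3094 + 20485) = √23579 ≈ 153.55)
(o + 28715)/(48353 + I) = (√23579 + 28715)/(48353 + 38492) = (28715 + √23579)/86845 = (28715 + √23579)*(1/86845) = 5743/17369 + √23579/86845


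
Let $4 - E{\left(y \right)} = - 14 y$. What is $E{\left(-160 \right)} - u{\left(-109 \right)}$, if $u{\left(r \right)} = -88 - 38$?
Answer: $-2110$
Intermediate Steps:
$E{\left(y \right)} = 4 + 14 y$ ($E{\left(y \right)} = 4 - - 14 y = 4 + 14 y$)
$u{\left(r \right)} = -126$ ($u{\left(r \right)} = -88 - 38 = -126$)
$E{\left(-160 \right)} - u{\left(-109 \right)} = \left(4 + 14 \left(-160\right)\right) - -126 = \left(4 - 2240\right) + 126 = -2236 + 126 = -2110$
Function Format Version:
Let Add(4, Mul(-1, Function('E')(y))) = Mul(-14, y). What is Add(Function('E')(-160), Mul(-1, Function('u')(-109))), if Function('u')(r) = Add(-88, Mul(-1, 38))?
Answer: -2110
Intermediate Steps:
Function('E')(y) = Add(4, Mul(14, y)) (Function('E')(y) = Add(4, Mul(-1, Mul(-14, y))) = Add(4, Mul(14, y)))
Function('u')(r) = -126 (Function('u')(r) = Add(-88, -38) = -126)
Add(Function('E')(-160), Mul(-1, Function('u')(-109))) = Add(Add(4, Mul(14, -160)), Mul(-1, -126)) = Add(Add(4, -2240), 126) = Add(-2236, 126) = -2110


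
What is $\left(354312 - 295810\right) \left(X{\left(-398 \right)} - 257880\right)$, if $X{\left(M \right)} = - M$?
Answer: $-15063211964$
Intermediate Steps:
$\left(354312 - 295810\right) \left(X{\left(-398 \right)} - 257880\right) = \left(354312 - 295810\right) \left(\left(-1\right) \left(-398\right) - 257880\right) = 58502 \left(398 - 257880\right) = 58502 \left(-257482\right) = -15063211964$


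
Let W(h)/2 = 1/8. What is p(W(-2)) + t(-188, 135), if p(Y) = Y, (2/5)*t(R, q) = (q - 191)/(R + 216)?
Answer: -19/4 ≈ -4.7500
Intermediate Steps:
W(h) = 1/4 (W(h) = 2/8 = 2*(1/8) = 1/4)
t(R, q) = 5*(-191 + q)/(2*(216 + R)) (t(R, q) = 5*((q - 191)/(R + 216))/2 = 5*((-191 + q)/(216 + R))/2 = 5*(-191 + q)/(2*(216 + R)))
p(W(-2)) + t(-188, 135) = 1/4 + 5*(-191 + 135)/(2*(216 - 188)) = 1/4 + (5/2)*(-56)/28 = 1/4 + (5/2)*(1/28)*(-56) = 1/4 - 5 = -19/4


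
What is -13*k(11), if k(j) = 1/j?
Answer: -13/11 ≈ -1.1818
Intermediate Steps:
-13*k(11) = -13/11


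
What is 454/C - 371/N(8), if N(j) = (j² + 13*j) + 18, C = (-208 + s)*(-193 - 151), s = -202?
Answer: -13060349/6558360 ≈ -1.9914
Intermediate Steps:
C = 141040 (C = (-208 - 202)*(-193 - 151) = -410*(-344) = 141040)
N(j) = 18 + j² + 13*j
454/C - 371/N(8) = 454/141040 - 371/(18 + 8² + 13*8) = 454*(1/141040) - 371/(18 + 64 + 104) = 227/70520 - 371/186 = -13060349/6558360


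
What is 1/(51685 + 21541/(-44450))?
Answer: 44450/2297376709 ≈ 1.9348e-5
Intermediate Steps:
1/(51685 + 21541/(-44450)) = 1/(51685 + 21541*(-1/44450)) = 1/(51685 - 21541/44450) = 1/(2297376709/44450) = 44450/2297376709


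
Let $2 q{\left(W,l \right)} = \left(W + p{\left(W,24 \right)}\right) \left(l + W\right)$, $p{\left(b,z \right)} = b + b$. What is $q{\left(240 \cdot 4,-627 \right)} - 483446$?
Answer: $-3926$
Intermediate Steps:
$p{\left(b,z \right)} = 2 b$
$q{\left(W,l \right)} = \frac{3 W \left(W + l\right)}{2}$ ($q{\left(W,l \right)} = \frac{\left(W + 2 W\right) \left(l + W\right)}{2} = \frac{3 W \left(W + l\right)}{2}$)
$q{\left(240 \cdot 4,-627 \right)} - 483446 = \frac{3 \cdot 240 \cdot 4 \left(240 \cdot 4 - 627\right)}{2} - 483446 = \frac{3}{2} \cdot 960 \left(960 - 627\right) - 483446 = \frac{3}{2} \cdot 960 \cdot 333 - 483446 = 479520 - 483446 = -3926$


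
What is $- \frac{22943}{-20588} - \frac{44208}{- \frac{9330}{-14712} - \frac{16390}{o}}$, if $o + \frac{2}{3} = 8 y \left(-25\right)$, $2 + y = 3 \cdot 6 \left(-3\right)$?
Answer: $\frac{37491084371207417}{703285565300} \approx 53309.0$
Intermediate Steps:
$y = -56$ ($y = -2 + 3 \cdot 6 \left(-3\right) = -2 + 18 \left(-3\right) = -2 - 54 = -56$)
$o = \frac{33598}{3}$ ($o = - \frac{2}{3} + 8 \left(-56\right) \left(-25\right) = - \frac{2}{3} - -11200 = - \frac{2}{3} + 11200 = \frac{33598}{3} \approx 11199.0$)
$- \frac{22943}{-20588} - \frac{44208}{- \frac{9330}{-14712} - \frac{16390}{o}} = - \frac{22943}{-20588} - \frac{44208}{- \frac{9330}{-14712} - \frac{16390}{\frac{33598}{3}}} = \left(-22943\right) \left(- \frac{1}{20588}\right) - \frac{44208}{\left(-9330\right) \left(- \frac{1}{14712}\right) - \frac{24585}{16799}} = \frac{22943}{20588} - \frac{44208}{\frac{1555}{2452} - \frac{24585}{16799}} = \frac{22943}{20588} - \frac{44208}{- \frac{34159975}{41191148}} = \frac{22943}{20588} - - \frac{1820978270784}{34159975} = \frac{22943}{20588} + \frac{1820978270784}{34159975} = \frac{37491084371207417}{703285565300}$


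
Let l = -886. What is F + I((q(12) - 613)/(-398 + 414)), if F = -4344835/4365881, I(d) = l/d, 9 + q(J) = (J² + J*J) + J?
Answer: 30245846093/702906841 ≈ 43.030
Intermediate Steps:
q(J) = -9 + J + 2*J² (q(J) = -9 + ((J² + J*J) + J) = -9 + ((J² + J²) + J) = -9 + (2*J² + J) = -9 + (J + 2*J²) = -9 + J + 2*J²)
I(d) = -886/d
F = -4344835/4365881 (F = -4344835*1/4365881 = -4344835/4365881 ≈ -0.99518)
F + I((q(12) - 613)/(-398 + 414)) = -4344835/4365881 - 886*(-398 + 414)/((-9 + 12 + 2*12²) - 613) = -4344835/4365881 - 886*16/((-9 + 12 + 2*144) - 613) = -4344835/4365881 - 886*16/((-9 + 12 + 288) - 613) = -4344835/4365881 - 886*16/(291 - 613) = -4344835/4365881 - 886/((-322*1/16)) = -4344835/4365881 - 886/(-161/8) = -4344835/4365881 - 886*(-8/161) = -4344835/4365881 + 7088/161 = 30245846093/702906841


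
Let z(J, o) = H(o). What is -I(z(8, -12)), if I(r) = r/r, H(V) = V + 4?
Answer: -1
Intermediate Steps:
H(V) = 4 + V
z(J, o) = 4 + o
I(r) = 1
-I(z(8, -12)) = -1*1 = -1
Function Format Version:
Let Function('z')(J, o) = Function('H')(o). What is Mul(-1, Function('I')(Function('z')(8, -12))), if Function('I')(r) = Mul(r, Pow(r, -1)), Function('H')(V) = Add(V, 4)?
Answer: -1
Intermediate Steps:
Function('H')(V) = Add(4, V)
Function('z')(J, o) = Add(4, o)
Function('I')(r) = 1
Mul(-1, Function('I')(Function('z')(8, -12))) = Mul(-1, 1) = -1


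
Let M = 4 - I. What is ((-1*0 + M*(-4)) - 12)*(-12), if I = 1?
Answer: 288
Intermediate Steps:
M = 3 (M = 4 - 1*1 = 4 - 1 = 3)
((-1*0 + M*(-4)) - 12)*(-12) = ((-1*0 + 3*(-4)) - 12)*(-12) = ((0 - 12) - 12)*(-12) = (-12 - 12)*(-12) = -24*(-12) = 288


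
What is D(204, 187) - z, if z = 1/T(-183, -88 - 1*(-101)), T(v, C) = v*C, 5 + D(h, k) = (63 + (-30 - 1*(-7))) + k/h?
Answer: 113929/3172 ≈ 35.917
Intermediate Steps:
D(h, k) = 35 + k/h (D(h, k) = -5 + ((63 + (-30 - 1*(-7))) + k/h) = -5 + ((63 + (-30 + 7)) + k/h) = -5 + ((63 - 23) + k/h) = -5 + (40 + k/h) = 35 + k/h)
T(v, C) = C*v
z = -1/2379 (z = 1/((-88 - 1*(-101))*(-183)) = 1/((-88 + 101)*(-183)) = 1/(13*(-183)) = 1/(-2379) = -1/2379 ≈ -0.00042034)
D(204, 187) - z = (35 + 187/204) - 1*(-1/2379) = (35 + 187*(1/204)) + 1/2379 = (35 + 11/12) + 1/2379 = 431/12 + 1/2379 = 113929/3172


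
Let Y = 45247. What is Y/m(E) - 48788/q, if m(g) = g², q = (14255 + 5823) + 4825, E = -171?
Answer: -33313763/80909847 ≈ -0.41174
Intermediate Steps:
q = 24903 (q = 20078 + 4825 = 24903)
Y/m(E) - 48788/q = 45247/((-171)²) - 48788/24903 = 45247/29241 - 48788*1/24903 = 45247*(1/29241) - 48788/24903 = 45247/29241 - 48788/24903 = -33313763/80909847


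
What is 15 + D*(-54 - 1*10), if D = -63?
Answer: 4047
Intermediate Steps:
15 + D*(-54 - 1*10) = 15 - 63*(-54 - 1*10) = 15 - 63*(-54 - 10) = 15 - 63*(-64) = 15 + 4032 = 4047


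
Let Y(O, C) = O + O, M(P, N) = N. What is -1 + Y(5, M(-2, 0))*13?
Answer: 129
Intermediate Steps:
Y(O, C) = 2*O
-1 + Y(5, M(-2, 0))*13 = -1 + (2*5)*13 = -1 + 10*13 = -1 + 130 = 129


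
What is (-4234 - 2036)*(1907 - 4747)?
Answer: 17806800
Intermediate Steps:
(-4234 - 2036)*(1907 - 4747) = -6270*(-2840) = 17806800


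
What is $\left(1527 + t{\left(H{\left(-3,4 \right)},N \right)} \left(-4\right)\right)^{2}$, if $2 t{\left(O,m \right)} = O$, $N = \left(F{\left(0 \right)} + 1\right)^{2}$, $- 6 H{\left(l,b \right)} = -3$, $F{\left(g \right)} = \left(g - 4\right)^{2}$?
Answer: $2328676$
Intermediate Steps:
$F{\left(g \right)} = \left(-4 + g\right)^{2}$
$H{\left(l,b \right)} = \frac{1}{2}$ ($H{\left(l,b \right)} = \left(- \frac{1}{6}\right) \left(-3\right) = \frac{1}{2}$)
$N = 289$ ($N = \left(\left(-4 + 0\right)^{2} + 1\right)^{2} = \left(\left(-4\right)^{2} + 1\right)^{2} = \left(16 + 1\right)^{2} = 17^{2} = 289$)
$t{\left(O,m \right)} = \frac{O}{2}$
$\left(1527 + t{\left(H{\left(-3,4 \right)},N \right)} \left(-4\right)\right)^{2} = \left(1527 + \frac{1}{2} \cdot \frac{1}{2} \left(-4\right)\right)^{2} = \left(1527 + \frac{1}{4} \left(-4\right)\right)^{2} = \left(1527 - 1\right)^{2} = 1526^{2} = 2328676$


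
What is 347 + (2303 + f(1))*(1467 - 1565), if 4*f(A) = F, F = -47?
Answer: -448391/2 ≈ -2.2420e+5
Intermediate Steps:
f(A) = -47/4 (f(A) = (¼)*(-47) = -47/4)
347 + (2303 + f(1))*(1467 - 1565) = 347 + (2303 - 47/4)*(1467 - 1565) = 347 + (9165/4)*(-98) = 347 - 449085/2 = -448391/2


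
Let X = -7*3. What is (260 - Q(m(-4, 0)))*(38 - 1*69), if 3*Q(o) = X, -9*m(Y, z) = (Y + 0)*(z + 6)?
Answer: -8277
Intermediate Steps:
m(Y, z) = -Y*(6 + z)/9 (m(Y, z) = -(Y + 0)*(z + 6)/9 = -Y*(6 + z)/9)
X = -21
Q(o) = -7 (Q(o) = (⅓)*(-21) = -7)
(260 - Q(m(-4, 0)))*(38 - 1*69) = (260 - 1*(-7))*(38 - 1*69) = (260 + 7)*(38 - 69) = 267*(-31) = -8277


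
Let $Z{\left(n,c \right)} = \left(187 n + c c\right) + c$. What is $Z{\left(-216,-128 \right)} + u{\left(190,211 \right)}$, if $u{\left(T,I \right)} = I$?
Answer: $-23925$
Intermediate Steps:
$Z{\left(n,c \right)} = c + c^{2} + 187 n$ ($Z{\left(n,c \right)} = \left(187 n + c^{2}\right) + c = \left(c^{2} + 187 n\right) + c = c + c^{2} + 187 n$)
$Z{\left(-216,-128 \right)} + u{\left(190,211 \right)} = \left(-128 + \left(-128\right)^{2} + 187 \left(-216\right)\right) + 211 = \left(-128 + 16384 - 40392\right) + 211 = -24136 + 211 = -23925$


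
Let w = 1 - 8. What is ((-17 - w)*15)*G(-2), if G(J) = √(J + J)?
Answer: -300*I ≈ -300.0*I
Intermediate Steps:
G(J) = √2*√J (G(J) = √(2*J) = √2*√J)
w = -7
((-17 - w)*15)*G(-2) = ((-17 - 1*(-7))*15)*(√2*√(-2)) = ((-17 + 7)*15)*(√2*(I*√2)) = (-10*15)*(2*I) = -300*I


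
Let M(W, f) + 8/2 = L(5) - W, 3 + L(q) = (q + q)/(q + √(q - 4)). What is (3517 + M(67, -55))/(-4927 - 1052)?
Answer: -10334/17937 ≈ -0.57613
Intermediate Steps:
L(q) = -3 + 2*q/(q + √(-4 + q)) (L(q) = -3 + (q + q)/(q + √(q - 4)) = -3 + (2*q)/(q + √(-4 + q)) = -3 + 2*q/(q + √(-4 + q)))
M(W, f) = -16/3 - W (M(W, f) = -4 + ((-1*5 - 3*√(-4 + 5))/(5 + √(-4 + 5)) - W) = -4 + ((-5 - 3*√1)/(5 + √1) - W) = -4 + ((-5 - 3*1)/(5 + 1) - W) = -4 + ((-5 - 3)/6 - W) = -4 + ((⅙)*(-8) - W) = -4 + (-4/3 - W) = -16/3 - W)
(3517 + M(67, -55))/(-4927 - 1052) = (3517 + (-16/3 - 1*67))/(-4927 - 1052) = (3517 + (-16/3 - 67))/(-5979) = (3517 - 217/3)*(-1/5979) = (10334/3)*(-1/5979) = -10334/17937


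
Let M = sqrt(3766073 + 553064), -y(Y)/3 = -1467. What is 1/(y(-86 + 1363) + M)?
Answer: 4401/15049664 - sqrt(4319137)/15049664 ≈ 0.00015434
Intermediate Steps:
y(Y) = 4401 (y(Y) = -3*(-1467) = 4401)
M = sqrt(4319137) ≈ 2078.3
1/(y(-86 + 1363) + M) = 1/(4401 + sqrt(4319137))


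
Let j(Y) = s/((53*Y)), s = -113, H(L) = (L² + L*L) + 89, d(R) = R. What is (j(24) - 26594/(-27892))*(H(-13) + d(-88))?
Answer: 866590559/2956552 ≈ 293.11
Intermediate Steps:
H(L) = 89 + 2*L² (H(L) = (L² + L²) + 89 = 2*L² + 89 = 89 + 2*L²)
j(Y) = -113/(53*Y) (j(Y) = -113*1/(53*Y) = -113/(53*Y))
(j(24) - 26594/(-27892))*(H(-13) + d(-88)) = (-113/53/24 - 26594/(-27892))*((89 + 2*(-13)²) - 88) = (-113/53*1/24 - 26594*(-1/27892))*((89 + 2*169) - 88) = (-113/1272 + 13297/13946)*((89 + 338) - 88) = 7668943*(427 - 88)/8869656 = (7668943/8869656)*339 = 866590559/2956552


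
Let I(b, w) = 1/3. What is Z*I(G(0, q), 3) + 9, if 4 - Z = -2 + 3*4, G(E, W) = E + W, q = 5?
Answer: 7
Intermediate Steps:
Z = -6 (Z = 4 - (-2 + 3*4) = 4 - (-2 + 12) = 4 - 1*10 = 4 - 10 = -6)
I(b, w) = ⅓
Z*I(G(0, q), 3) + 9 = -6*⅓ + 9 = -2 + 9 = 7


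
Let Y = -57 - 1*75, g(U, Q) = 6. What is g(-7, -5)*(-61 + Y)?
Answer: -1158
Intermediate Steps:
Y = -132 (Y = -57 - 75 = -132)
g(-7, -5)*(-61 + Y) = 6*(-61 - 132) = 6*(-193) = -1158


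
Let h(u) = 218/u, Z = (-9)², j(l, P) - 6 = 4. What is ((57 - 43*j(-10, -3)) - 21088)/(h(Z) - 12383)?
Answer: 1738341/1002805 ≈ 1.7335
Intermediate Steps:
j(l, P) = 10 (j(l, P) = 6 + 4 = 10)
Z = 81
((57 - 43*j(-10, -3)) - 21088)/(h(Z) - 12383) = ((57 - 43*10) - 21088)/(218/81 - 12383) = ((57 - 430) - 21088)/(218*(1/81) - 12383) = (-373 - 21088)/(218/81 - 12383) = -21461/(-1002805/81) = -21461*(-81/1002805) = 1738341/1002805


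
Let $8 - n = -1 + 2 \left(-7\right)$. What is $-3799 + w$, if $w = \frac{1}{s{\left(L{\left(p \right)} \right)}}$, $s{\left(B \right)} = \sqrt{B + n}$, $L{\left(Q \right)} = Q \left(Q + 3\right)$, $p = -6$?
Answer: $-3799 + \frac{\sqrt{41}}{41} \approx -3798.8$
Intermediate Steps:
$n = 23$ ($n = 8 - \left(-1 + 2 \left(-7\right)\right) = 8 - \left(-1 - 14\right) = 8 - -15 = 8 + 15 = 23$)
$L{\left(Q \right)} = Q \left(3 + Q\right)$
$s{\left(B \right)} = \sqrt{23 + B}$ ($s{\left(B \right)} = \sqrt{B + 23} = \sqrt{23 + B}$)
$w = \frac{\sqrt{41}}{41}$ ($w = \frac{1}{\sqrt{23 - 6 \left(3 - 6\right)}} = \frac{1}{\sqrt{23 - -18}} = \frac{1}{\sqrt{23 + 18}} = \frac{1}{\sqrt{41}} = \frac{\sqrt{41}}{41} \approx 0.15617$)
$-3799 + w = -3799 + \frac{\sqrt{41}}{41}$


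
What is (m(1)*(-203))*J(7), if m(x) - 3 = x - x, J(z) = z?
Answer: -4263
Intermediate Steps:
m(x) = 3 (m(x) = 3 + (x - x) = 3 + 0 = 3)
(m(1)*(-203))*J(7) = (3*(-203))*7 = -609*7 = -4263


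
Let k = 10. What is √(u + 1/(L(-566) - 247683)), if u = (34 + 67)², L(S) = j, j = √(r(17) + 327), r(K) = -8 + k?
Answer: √(2526614282 - 10201*√329)/√(247683 - √329) ≈ 101.00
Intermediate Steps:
r(K) = 2 (r(K) = -8 + 10 = 2)
j = √329 (j = √(2 + 327) = √329 ≈ 18.138)
L(S) = √329
u = 10201 (u = 101² = 10201)
√(u + 1/(L(-566) - 247683)) = √(10201 + 1/(√329 - 247683)) = √(10201 + 1/(-247683 + √329))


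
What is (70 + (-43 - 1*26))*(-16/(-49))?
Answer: 16/49 ≈ 0.32653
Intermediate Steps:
(70 + (-43 - 1*26))*(-16/(-49)) = (70 + (-43 - 26))*(-16*(-1/49)) = (70 - 69)*(16/49) = 1*(16/49) = 16/49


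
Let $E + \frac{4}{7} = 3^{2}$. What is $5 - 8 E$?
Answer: $- \frac{437}{7} \approx -62.429$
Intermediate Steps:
$E = \frac{59}{7}$ ($E = - \frac{4}{7} + 3^{2} = - \frac{4}{7} + 9 = \frac{59}{7} \approx 8.4286$)
$5 - 8 E = 5 - \frac{472}{7} = - \frac{437}{7}$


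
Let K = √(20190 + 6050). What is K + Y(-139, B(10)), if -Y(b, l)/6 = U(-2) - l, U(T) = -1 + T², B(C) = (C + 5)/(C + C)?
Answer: -27/2 + 8*√410 ≈ 148.49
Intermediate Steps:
B(C) = (5 + C)/(2*C) (B(C) = (5 + C)/((2*C)) = (5 + C)*(1/(2*C)) = (5 + C)/(2*C))
Y(b, l) = -18 + 6*l (Y(b, l) = -6*((-1 + (-2)²) - l) = -6*((-1 + 4) - l) = -6*(3 - l) = -18 + 6*l)
K = 8*√410 (K = √26240 = 8*√410 ≈ 161.99)
K + Y(-139, B(10)) = 8*√410 + (-18 + 6*((½)*(5 + 10)/10)) = 8*√410 + (-18 + 6*((½)*(⅒)*15)) = 8*√410 + (-18 + 6*(¾)) = 8*√410 + (-18 + 9/2) = 8*√410 - 27/2 = -27/2 + 8*√410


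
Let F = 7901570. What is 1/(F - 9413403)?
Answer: -1/1511833 ≈ -6.6145e-7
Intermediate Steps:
1/(F - 9413403) = 1/(7901570 - 9413403) = 1/(-1511833) = -1/1511833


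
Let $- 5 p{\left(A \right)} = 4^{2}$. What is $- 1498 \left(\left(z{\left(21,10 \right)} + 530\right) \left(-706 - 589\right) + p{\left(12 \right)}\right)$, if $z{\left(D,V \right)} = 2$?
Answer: $\frac{5160184568}{5} \approx 1.032 \cdot 10^{9}$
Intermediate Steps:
$p{\left(A \right)} = - \frac{16}{5}$ ($p{\left(A \right)} = - \frac{4^{2}}{5} = \left(- \frac{1}{5}\right) 16 = - \frac{16}{5}$)
$- 1498 \left(\left(z{\left(21,10 \right)} + 530\right) \left(-706 - 589\right) + p{\left(12 \right)}\right) = - 1498 \left(\left(2 + 530\right) \left(-706 - 589\right) - \frac{16}{5}\right) = - 1498 \left(532 \left(-1295\right) - \frac{16}{5}\right) = - 1498 \left(-688940 - \frac{16}{5}\right) = \left(-1498\right) \left(- \frac{3444716}{5}\right) = \frac{5160184568}{5}$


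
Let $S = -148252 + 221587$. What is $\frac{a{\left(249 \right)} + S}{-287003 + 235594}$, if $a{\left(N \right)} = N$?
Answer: $- \frac{73584}{51409} \approx -1.4313$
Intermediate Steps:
$S = 73335$
$\frac{a{\left(249 \right)} + S}{-287003 + 235594} = \frac{249 + 73335}{-287003 + 235594} = \frac{73584}{-51409} = 73584 \left(- \frac{1}{51409}\right) = - \frac{73584}{51409}$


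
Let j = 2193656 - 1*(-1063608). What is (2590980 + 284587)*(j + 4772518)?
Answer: 23090176136394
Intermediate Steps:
j = 3257264 (j = 2193656 + 1063608 = 3257264)
(2590980 + 284587)*(j + 4772518) = (2590980 + 284587)*(3257264 + 4772518) = 2875567*8029782 = 23090176136394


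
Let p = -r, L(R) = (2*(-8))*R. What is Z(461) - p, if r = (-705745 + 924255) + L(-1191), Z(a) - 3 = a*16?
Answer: 244945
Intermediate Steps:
Z(a) = 3 + 16*a (Z(a) = 3 + a*16 = 3 + 16*a)
L(R) = -16*R
r = 237566 (r = (-705745 + 924255) - 16*(-1191) = 218510 + 19056 = 237566)
p = -237566 (p = -1*237566 = -237566)
Z(461) - p = (3 + 16*461) - 1*(-237566) = (3 + 7376) + 237566 = 7379 + 237566 = 244945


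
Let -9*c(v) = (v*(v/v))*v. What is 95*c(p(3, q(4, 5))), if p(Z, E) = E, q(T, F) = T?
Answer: -1520/9 ≈ -168.89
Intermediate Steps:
c(v) = -v²/9 (c(v) = -v*(v/v)*v/9 = -v*1*v/9 = -v*v/9 = -v²/9)
95*c(p(3, q(4, 5))) = 95*(-⅑*4²) = 95*(-⅑*16) = 95*(-16/9) = -1520/9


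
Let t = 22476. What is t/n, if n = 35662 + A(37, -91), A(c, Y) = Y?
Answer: 7492/11857 ≈ 0.63186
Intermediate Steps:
n = 35571 (n = 35662 - 91 = 35571)
t/n = 22476/35571 = 22476*(1/35571) = 7492/11857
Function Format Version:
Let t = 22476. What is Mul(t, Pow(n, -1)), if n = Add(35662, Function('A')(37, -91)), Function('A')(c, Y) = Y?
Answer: Rational(7492, 11857) ≈ 0.63186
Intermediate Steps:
n = 35571 (n = Add(35662, -91) = 35571)
Mul(t, Pow(n, -1)) = Mul(22476, Pow(35571, -1)) = Mul(22476, Rational(1, 35571)) = Rational(7492, 11857)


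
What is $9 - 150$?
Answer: $-141$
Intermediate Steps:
$9 - 150 = -141$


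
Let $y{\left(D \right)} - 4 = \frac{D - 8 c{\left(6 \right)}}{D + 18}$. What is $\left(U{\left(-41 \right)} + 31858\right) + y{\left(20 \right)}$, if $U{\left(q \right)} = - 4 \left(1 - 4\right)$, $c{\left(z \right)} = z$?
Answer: $\frac{605592}{19} \approx 31873.0$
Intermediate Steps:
$U{\left(q \right)} = 12$ ($U{\left(q \right)} = \left(-4\right) \left(-3\right) = 12$)
$y{\left(D \right)} = 4 + \frac{-48 + D}{18 + D}$ ($y{\left(D \right)} = 4 + \frac{D - 48}{D + 18} = 4 + \frac{D - 48}{18 + D} = 4 + \frac{-48 + D}{18 + D}$)
$\left(U{\left(-41 \right)} + 31858\right) + y{\left(20 \right)} = \left(12 + 31858\right) + \frac{24 + 5 \cdot 20}{18 + 20} = 31870 + \frac{24 + 100}{38} = 31870 + \frac{1}{38} \cdot 124 = 31870 + \frac{62}{19} = \frac{605592}{19}$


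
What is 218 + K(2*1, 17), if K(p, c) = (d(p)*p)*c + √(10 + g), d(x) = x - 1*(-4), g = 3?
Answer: 422 + √13 ≈ 425.61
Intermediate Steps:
d(x) = 4 + x (d(x) = x + 4 = 4 + x)
K(p, c) = √13 + c*p*(4 + p) (K(p, c) = ((4 + p)*p)*c + √(10 + 3) = (p*(4 + p))*c + √13 = c*p*(4 + p) + √13 = √13 + c*p*(4 + p))
218 + K(2*1, 17) = 218 + (√13 + 17*(2*1)*(4 + 2*1)) = 218 + (√13 + 17*2*(4 + 2)) = 218 + (√13 + 17*2*6) = 218 + (√13 + 204) = 218 + (204 + √13) = 422 + √13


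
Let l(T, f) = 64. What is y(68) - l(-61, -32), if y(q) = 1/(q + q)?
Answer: -8703/136 ≈ -63.993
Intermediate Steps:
y(q) = 1/(2*q)
y(68) - l(-61, -32) = (½)/68 - 1*64 = (½)*(1/68) - 64 = 1/136 - 64 = -8703/136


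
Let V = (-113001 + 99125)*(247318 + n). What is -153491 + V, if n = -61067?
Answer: -2584572367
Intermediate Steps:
V = -2584418876 (V = (-113001 + 99125)*(247318 - 61067) = -13876*186251 = -2584418876)
-153491 + V = -153491 - 2584418876 = -2584572367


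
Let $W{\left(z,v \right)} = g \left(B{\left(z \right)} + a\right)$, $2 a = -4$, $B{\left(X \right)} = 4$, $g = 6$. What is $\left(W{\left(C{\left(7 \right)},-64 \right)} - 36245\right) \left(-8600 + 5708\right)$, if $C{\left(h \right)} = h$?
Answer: $104785836$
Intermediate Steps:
$a = -2$ ($a = \frac{1}{2} \left(-4\right) = -2$)
$W{\left(z,v \right)} = 12$ ($W{\left(z,v \right)} = 6 \left(4 - 2\right) = 6 \cdot 2 = 12$)
$\left(W{\left(C{\left(7 \right)},-64 \right)} - 36245\right) \left(-8600 + 5708\right) = \left(12 - 36245\right) \left(-8600 + 5708\right) = \left(-36233\right) \left(-2892\right) = 104785836$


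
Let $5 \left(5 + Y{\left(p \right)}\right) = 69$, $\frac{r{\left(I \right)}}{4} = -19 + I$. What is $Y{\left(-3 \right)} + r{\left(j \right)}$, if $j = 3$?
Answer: $- \frac{276}{5} \approx -55.2$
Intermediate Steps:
$r{\left(I \right)} = -76 + 4 I$ ($r{\left(I \right)} = 4 \left(-19 + I\right) = -76 + 4 I$)
$Y{\left(p \right)} = \frac{44}{5}$ ($Y{\left(p \right)} = -5 + \frac{1}{5} \cdot 69 = -5 + \frac{69}{5} = \frac{44}{5}$)
$Y{\left(-3 \right)} + r{\left(j \right)} = \frac{44}{5} + \left(-76 + 4 \cdot 3\right) = \frac{44}{5} + \left(-76 + 12\right) = \frac{44}{5} - 64 = - \frac{276}{5}$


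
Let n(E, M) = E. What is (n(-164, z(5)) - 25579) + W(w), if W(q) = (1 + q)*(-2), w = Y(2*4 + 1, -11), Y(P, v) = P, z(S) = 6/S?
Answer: -25763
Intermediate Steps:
w = 9 (w = 2*4 + 1 = 8 + 1 = 9)
W(q) = -2 - 2*q
(n(-164, z(5)) - 25579) + W(w) = (-164 - 25579) + (-2 - 2*9) = -25743 + (-2 - 18) = -25743 - 20 = -25763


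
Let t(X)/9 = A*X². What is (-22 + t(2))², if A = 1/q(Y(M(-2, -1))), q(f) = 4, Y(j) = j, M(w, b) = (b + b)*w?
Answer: 169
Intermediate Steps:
M(w, b) = 2*b*w (M(w, b) = (2*b)*w = 2*b*w)
A = ¼ (A = 1/4 = ¼ ≈ 0.25000)
t(X) = 9*X²/4 (t(X) = 9*(X²/4) = 9*X²/4)
(-22 + t(2))² = (-22 + (9/4)*2²)² = (-22 + (9/4)*4)² = (-22 + 9)² = (-13)² = 169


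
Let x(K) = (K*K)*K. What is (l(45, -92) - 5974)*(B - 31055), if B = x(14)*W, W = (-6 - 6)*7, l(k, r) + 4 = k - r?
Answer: 1527719391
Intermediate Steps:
l(k, r) = -4 + k - r (l(k, r) = -4 + (k - r) = -4 + k - r)
x(K) = K³ (x(K) = K²*K = K³)
W = -84 (W = -12*7 = -84)
B = -230496 (B = 14³*(-84) = 2744*(-84) = -230496)
(l(45, -92) - 5974)*(B - 31055) = ((-4 + 45 - 1*(-92)) - 5974)*(-230496 - 31055) = ((-4 + 45 + 92) - 5974)*(-261551) = (133 - 5974)*(-261551) = -5841*(-261551) = 1527719391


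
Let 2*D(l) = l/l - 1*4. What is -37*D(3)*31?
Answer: 3441/2 ≈ 1720.5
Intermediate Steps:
D(l) = -3/2 (D(l) = (l/l - 1*4)/2 = (1 - 4)/2 = (½)*(-3) = -3/2)
-37*D(3)*31 = -37*(-3/2)*31 = (111/2)*31 = 3441/2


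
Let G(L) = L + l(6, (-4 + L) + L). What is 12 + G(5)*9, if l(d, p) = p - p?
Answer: 57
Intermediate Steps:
l(d, p) = 0
G(L) = L (G(L) = L + 0 = L)
12 + G(5)*9 = 12 + 5*9 = 12 + 45 = 57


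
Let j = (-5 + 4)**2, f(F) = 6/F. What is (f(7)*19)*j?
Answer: 114/7 ≈ 16.286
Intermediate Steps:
j = 1 (j = (-1)**2 = 1)
(f(7)*19)*j = ((6/7)*19)*1 = (114/7)*1 = 114/7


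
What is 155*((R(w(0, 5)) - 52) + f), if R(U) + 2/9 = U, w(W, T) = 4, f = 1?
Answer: -65875/9 ≈ -7319.4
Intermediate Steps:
R(U) = -2/9 + U
155*((R(w(0, 5)) - 52) + f) = 155*(((-2/9 + 4) - 52) + 1) = 155*((34/9 - 52) + 1) = 155*(-434/9 + 1) = 155*(-425/9) = -65875/9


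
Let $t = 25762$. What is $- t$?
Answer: $-25762$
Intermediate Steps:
$- t = \left(-1\right) 25762 = -25762$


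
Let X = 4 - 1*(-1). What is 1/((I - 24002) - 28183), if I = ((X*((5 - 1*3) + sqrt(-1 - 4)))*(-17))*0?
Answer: -1/52185 ≈ -1.9163e-5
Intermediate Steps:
X = 5 (X = 4 + 1 = 5)
I = 0 (I = ((5*((5 - 1*3) + sqrt(-1 - 4)))*(-17))*0 = ((5*((5 - 3) + sqrt(-5)))*(-17))*0 = ((5*(2 + I*sqrt(5)))*(-17))*0 = ((10 + 5*I*sqrt(5))*(-17))*0 = (-170 - 85*I*sqrt(5))*0 = 0)
1/((I - 24002) - 28183) = 1/((0 - 24002) - 28183) = 1/(-24002 - 28183) = 1/(-52185) = -1/52185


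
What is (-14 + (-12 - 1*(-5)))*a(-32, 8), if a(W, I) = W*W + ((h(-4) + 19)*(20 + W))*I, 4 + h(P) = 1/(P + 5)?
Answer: 10752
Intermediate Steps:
h(P) = -4 + 1/(5 + P) (h(P) = -4 + 1/(P + 5) = -4 + 1/(5 + P))
a(W, I) = W² + I*(320 + 16*W) (a(W, I) = W*W + (((-19 - 4*(-4))/(5 - 4) + 19)*(20 + W))*I = W² + (((-19 + 16)/1 + 19)*(20 + W))*I = W² + ((1*(-3) + 19)*(20 + W))*I = W² + ((-3 + 19)*(20 + W))*I = W² + (16*(20 + W))*I = W² + (320 + 16*W)*I = W² + I*(320 + 16*W))
(-14 + (-12 - 1*(-5)))*a(-32, 8) = (-14 + (-12 - 1*(-5)))*((-32)² + 320*8 + 16*8*(-32)) = (-14 + (-12 + 5))*(1024 + 2560 - 4096) = (-14 - 7)*(-512) = -21*(-512) = 10752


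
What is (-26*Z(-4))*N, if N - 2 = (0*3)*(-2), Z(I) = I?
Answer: 208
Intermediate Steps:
N = 2 (N = 2 + (0*3)*(-2) = 2 + 0*(-2) = 2 + 0 = 2)
(-26*Z(-4))*N = -26*(-4)*2 = 104*2 = 208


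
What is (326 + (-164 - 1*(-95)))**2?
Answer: 66049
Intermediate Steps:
(326 + (-164 - 1*(-95)))**2 = (326 + (-164 + 95))**2 = (326 - 69)**2 = 257**2 = 66049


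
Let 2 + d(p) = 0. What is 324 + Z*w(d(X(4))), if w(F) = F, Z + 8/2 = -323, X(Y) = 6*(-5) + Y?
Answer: 978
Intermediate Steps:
X(Y) = -30 + Y
d(p) = -2 (d(p) = -2 + 0 = -2)
Z = -327 (Z = -4 - 323 = -327)
324 + Z*w(d(X(4))) = 324 - 327*(-2) = 324 + 654 = 978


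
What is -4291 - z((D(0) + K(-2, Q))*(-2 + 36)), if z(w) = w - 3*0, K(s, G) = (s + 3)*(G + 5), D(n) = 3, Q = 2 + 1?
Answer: -4665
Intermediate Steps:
Q = 3
K(s, G) = (3 + s)*(5 + G)
z(w) = w (z(w) = w + 0 = w)
-4291 - z((D(0) + K(-2, Q))*(-2 + 36)) = -4291 - (3 + (15 + 3*3 + 5*(-2) + 3*(-2)))*(-2 + 36) = -4291 - (3 + (15 + 9 - 10 - 6))*34 = -4291 - (3 + 8)*34 = -4291 - 11*34 = -4291 - 1*374 = -4291 - 374 = -4665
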